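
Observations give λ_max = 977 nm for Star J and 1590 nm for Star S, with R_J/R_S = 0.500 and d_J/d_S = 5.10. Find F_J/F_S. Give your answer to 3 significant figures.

0.0674

Wien's law: T_J/T_S = λ_S/λ_J = 1590/977 = 1.627.
L_J/L_S = (R_J/R_S)²(T_J/T_S)⁴ = (0.500)²(1.627)⁴ = 1.754.
F_J/F_S = (L_J/L_S)/(d_J/d_S)² = 1.754/(5.10)² = 0.06742.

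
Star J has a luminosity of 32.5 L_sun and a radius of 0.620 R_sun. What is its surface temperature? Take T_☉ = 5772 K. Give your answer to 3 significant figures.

T/T_☉ = (L/L_☉)^(1/4) / (R/R_☉)^(1/2)
T = 5772 × (32.5)^(1/4) / √(0.620) = 5772 × 2.388 / 0.7874 = 1.750×10^4 K.

1.75×10^4 K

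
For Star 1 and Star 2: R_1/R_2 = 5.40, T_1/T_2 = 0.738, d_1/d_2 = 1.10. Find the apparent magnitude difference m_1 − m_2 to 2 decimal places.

L_1/L_2 = (5.40)²(0.738)⁴ = 8.650.
F_1/F_2 = (L_1/L_2)/(d_1/d_2)² = 8.650/1.210 = 7.149.
m_1 − m_2 = −2.5 log₁₀(7.149) = -2.14.

-2.14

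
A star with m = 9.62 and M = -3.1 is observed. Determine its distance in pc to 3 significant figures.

m − M = 5 log₁₀(d/10 pc)
9.62 − (-3.1) = 12.72 = 5 log₁₀(d/10)
d = 10 × 10^(12.72/5) = 10 × 10^2.544 = 3499 pc.

3.50×10^3 pc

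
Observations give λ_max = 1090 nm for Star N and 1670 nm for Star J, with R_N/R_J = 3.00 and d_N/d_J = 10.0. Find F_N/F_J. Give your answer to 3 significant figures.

0.496

Wien's law: T_N/T_J = λ_J/λ_N = 1670/1090 = 1.532.
L_N/L_J = (R_N/R_J)²(T_N/T_J)⁴ = (3.00)²(1.532)⁴ = 49.59.
F_N/F_J = (L_N/L_J)/(d_N/d_J)² = 49.59/(10.0)² = 0.4959.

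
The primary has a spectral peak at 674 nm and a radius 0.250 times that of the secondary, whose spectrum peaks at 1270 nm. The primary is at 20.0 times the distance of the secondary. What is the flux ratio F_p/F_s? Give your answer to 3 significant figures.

Wien's law: T_p/T_s = λ_s/λ_p = 1270/674 = 1.884.
L_p/L_s = (R_p/R_s)²(T_p/T_s)⁴ = (0.250)²(1.884)⁴ = 0.7879.
F_p/F_s = (L_p/L_s)/(d_p/d_s)² = 0.7879/(20.0)² = 0.001970.

0.00197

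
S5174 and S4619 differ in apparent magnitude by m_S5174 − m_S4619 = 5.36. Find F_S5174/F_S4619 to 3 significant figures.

F_S5174/F_S4619 = 10^(−(m_S5174 − m_S4619)/2.5) = 10^(-5.36/2.5) = 10^-2.144 = 0.007178.

0.00718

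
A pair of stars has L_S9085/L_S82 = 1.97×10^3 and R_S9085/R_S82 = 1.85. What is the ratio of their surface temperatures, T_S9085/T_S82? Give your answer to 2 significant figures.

4.9

L ∝ R²T⁴ gives T ∝ (L/R²)^(1/4), so
T_S9085/T_S82 = (1.97×10^3 / 1.85²)^(1/4) = (575.6)^(1/4) = 4.898.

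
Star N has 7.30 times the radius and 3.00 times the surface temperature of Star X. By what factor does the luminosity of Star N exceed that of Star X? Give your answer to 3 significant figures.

4.32×10^3

From the Stefan–Boltzmann law, L ∝ R²T⁴, so
L_N/L_X = (R_N/R_X)² (T_N/T_X)⁴ = (7.30)² × (3.00)⁴ = 53.29 × 81.00 = 4316.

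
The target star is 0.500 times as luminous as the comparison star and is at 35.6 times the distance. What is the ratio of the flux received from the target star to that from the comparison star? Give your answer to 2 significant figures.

3.9×10^-4

F = L/(4πd²), so F_t/F_c = (L_t/L_c) / (d_t/d_c)²
= 0.500 / (35.6)² = 0.500 / 1267 = 3.945×10^-4.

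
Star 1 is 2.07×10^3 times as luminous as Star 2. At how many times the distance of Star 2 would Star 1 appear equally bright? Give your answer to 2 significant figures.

45

Equal flux requires L_1/d_1² = L_2/d_2², so d_1/d_2 = √(L_1/L_2)
= √(2.07×10^3) = 45.50.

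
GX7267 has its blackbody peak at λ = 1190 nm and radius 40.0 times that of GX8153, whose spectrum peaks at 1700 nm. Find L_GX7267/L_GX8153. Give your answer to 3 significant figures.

6.66×10^3

Wien's law gives T ∝ 1/λ_max, so T_GX7267/T_GX8153 = λ_GX8153/λ_GX7267 = 1700/1190 = 1.429.
Then L ∝ R²T⁴ gives L_GX7267/L_GX8153 = (40.0)² × (1.429)⁴ = 1600 × 4.165 = 6664.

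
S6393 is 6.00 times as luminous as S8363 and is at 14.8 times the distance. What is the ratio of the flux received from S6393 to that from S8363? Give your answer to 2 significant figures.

F = L/(4πd²), so F_S6393/F_S8363 = (L_S6393/L_S8363) / (d_S6393/d_S8363)²
= 6.00 / (14.8)² = 6.00 / 219.0 = 0.02739.

0.027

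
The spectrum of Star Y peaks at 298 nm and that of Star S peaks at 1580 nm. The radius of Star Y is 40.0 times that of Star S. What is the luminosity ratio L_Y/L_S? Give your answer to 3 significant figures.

1.26×10^6

Wien's law gives T ∝ 1/λ_max, so T_Y/T_S = λ_S/λ_Y = 1580/298 = 5.302.
Then L ∝ R²T⁴ gives L_Y/L_S = (40.0)² × (5.302)⁴ = 1600 × 790.2 = 1.264×10^6.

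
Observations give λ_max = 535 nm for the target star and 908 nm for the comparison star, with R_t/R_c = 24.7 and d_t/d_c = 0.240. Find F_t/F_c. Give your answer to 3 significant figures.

8.79×10^4

Wien's law: T_t/T_c = λ_c/λ_t = 908/535 = 1.697.
L_t/L_c = (R_t/R_c)²(T_t/T_c)⁴ = (24.7)²(1.697)⁴ = 5062.
F_t/F_c = (L_t/L_c)/(d_t/d_c)² = 5062/(0.240)² = 8.788×10^4.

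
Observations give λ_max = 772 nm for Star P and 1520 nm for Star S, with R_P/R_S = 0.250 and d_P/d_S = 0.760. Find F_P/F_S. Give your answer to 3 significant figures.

Wien's law: T_P/T_S = λ_S/λ_P = 1520/772 = 1.969.
L_P/L_S = (R_P/R_S)²(T_P/T_S)⁴ = (0.250)²(1.969)⁴ = 0.9393.
F_P/F_S = (L_P/L_S)/(d_P/d_S)² = 0.9393/(0.760)² = 1.626.

1.63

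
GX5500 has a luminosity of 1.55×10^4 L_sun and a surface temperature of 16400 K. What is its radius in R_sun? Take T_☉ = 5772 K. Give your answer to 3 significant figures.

15.4 R_sun

R/R_☉ = √(L/L_☉) / (T/T_☉)² = √(1.55×10^4) / (2.841)²
       = 124.5 / 8.073 = 15.42.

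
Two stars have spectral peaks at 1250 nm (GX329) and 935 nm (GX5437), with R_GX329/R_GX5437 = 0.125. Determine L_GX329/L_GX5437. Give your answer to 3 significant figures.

0.00489

Wien's law gives T ∝ 1/λ_max, so T_GX329/T_GX5437 = λ_GX5437/λ_GX329 = 935/1250 = 0.7480.
Then L ∝ R²T⁴ gives L_GX329/L_GX5437 = (0.125)² × (0.7480)⁴ = 0.01562 × 0.3130 = 0.004891.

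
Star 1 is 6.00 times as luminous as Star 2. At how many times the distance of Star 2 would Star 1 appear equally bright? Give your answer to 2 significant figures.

2.4

Equal flux requires L_1/d_1² = L_2/d_2², so d_1/d_2 = √(L_1/L_2)
= √(6.00) = 2.449.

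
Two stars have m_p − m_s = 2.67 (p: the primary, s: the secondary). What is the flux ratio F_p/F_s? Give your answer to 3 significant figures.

F_p/F_s = 10^(−(m_p − m_s)/2.5) = 10^(-2.67/2.5) = 10^-1.068 = 0.08551.

0.0855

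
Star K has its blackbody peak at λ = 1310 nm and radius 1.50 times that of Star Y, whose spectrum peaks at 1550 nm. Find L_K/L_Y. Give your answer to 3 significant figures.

4.41

Wien's law gives T ∝ 1/λ_max, so T_K/T_Y = λ_Y/λ_K = 1550/1310 = 1.183.
Then L ∝ R²T⁴ gives L_K/L_Y = (1.50)² × (1.183)⁴ = 2.250 × 1.960 = 4.410.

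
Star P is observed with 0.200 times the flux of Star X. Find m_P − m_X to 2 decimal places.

m_P − m_X = −2.5 log₁₀(F_P/F_X) = −2.5 log₁₀(0.200) = −2.5 × (-0.699) = 1.747.

1.75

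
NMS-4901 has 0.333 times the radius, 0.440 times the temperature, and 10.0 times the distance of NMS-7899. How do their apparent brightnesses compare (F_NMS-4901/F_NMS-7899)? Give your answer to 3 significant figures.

4.16×10^-5

L_NMS-4901/L_NMS-7899 = (R_NMS-4901/R_NMS-7899)²(T_NMS-4901/T_NMS-7899)⁴ = (0.333)² × (0.440)⁴ = 0.004156.
F_NMS-4901/F_NMS-7899 = (L_NMS-4901/L_NMS-7899)/(d_NMS-4901/d_NMS-7899)² = 0.004156 / (10.0)² = 4.156×10^-5.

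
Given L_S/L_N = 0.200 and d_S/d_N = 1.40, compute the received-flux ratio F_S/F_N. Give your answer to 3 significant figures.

0.102

F = L/(4πd²), so F_S/F_N = (L_S/L_N) / (d_S/d_N)²
= 0.200 / (1.40)² = 0.200 / 1.960 = 0.1020.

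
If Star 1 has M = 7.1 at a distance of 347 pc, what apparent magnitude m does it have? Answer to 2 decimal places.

m = M + 5 log₁₀(d/10 pc) = 7.1 + 5 log₁₀(347/10)
  = 7.1 + 5 × 1.540 = 7.1 + 7.70 = 14.80.

14.80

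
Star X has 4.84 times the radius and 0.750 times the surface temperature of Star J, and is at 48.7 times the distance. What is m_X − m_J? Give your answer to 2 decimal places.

L_X/L_J = (4.84)²(0.750)⁴ = 7.412.
F_X/F_J = (L_X/L_J)/(d_X/d_J)² = 7.412/2372 = 0.003125.
m_X − m_J = −2.5 log₁₀(0.003125) = 6.26.

6.26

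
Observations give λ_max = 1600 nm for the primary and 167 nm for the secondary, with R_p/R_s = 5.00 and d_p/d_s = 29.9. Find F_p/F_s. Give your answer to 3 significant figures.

Wien's law: T_p/T_s = λ_s/λ_p = 167/1600 = 0.1044.
L_p/L_s = (R_p/R_s)²(T_p/T_s)⁴ = (5.00)²(0.1044)⁴ = 0.002967.
F_p/F_s = (L_p/L_s)/(d_p/d_s)² = 0.002967/(29.9)² = 3.319×10^-6.

3.32×10^-6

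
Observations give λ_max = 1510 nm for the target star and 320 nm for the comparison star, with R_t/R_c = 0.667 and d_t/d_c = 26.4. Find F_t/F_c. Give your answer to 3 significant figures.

Wien's law: T_t/T_c = λ_c/λ_t = 320/1510 = 0.2119.
L_t/L_c = (R_t/R_c)²(T_t/T_c)⁴ = (0.667)²(0.2119)⁴ = 8.973×10^-4.
F_t/F_c = (L_t/L_c)/(d_t/d_c)² = 8.973×10^-4/(26.4)² = 1.287×10^-6.

1.29×10^-6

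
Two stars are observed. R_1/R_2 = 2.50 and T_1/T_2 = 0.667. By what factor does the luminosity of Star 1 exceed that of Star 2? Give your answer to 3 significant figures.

1.24

From the Stefan–Boltzmann law, L ∝ R²T⁴, so
L_1/L_2 = (R_1/R_2)² (T_1/T_2)⁴ = (2.50)² × (0.667)⁴ = 6.250 × 0.1979 = 1.237.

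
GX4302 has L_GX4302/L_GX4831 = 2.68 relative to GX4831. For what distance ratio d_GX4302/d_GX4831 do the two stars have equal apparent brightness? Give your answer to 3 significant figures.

1.64

Equal flux requires L_GX4302/d_GX4302² = L_GX4831/d_GX4831², so d_GX4302/d_GX4831 = √(L_GX4302/L_GX4831)
= √(2.68) = 1.637.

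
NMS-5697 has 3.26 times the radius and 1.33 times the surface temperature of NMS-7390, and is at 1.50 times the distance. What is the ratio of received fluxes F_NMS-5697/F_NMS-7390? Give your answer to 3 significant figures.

L_NMS-5697/L_NMS-7390 = (R_NMS-5697/R_NMS-7390)²(T_NMS-5697/T_NMS-7390)⁴ = (3.26)² × (1.33)⁴ = 33.25.
F_NMS-5697/F_NMS-7390 = (L_NMS-5697/L_NMS-7390)/(d_NMS-5697/d_NMS-7390)² = 33.25 / (1.50)² = 14.78.

14.8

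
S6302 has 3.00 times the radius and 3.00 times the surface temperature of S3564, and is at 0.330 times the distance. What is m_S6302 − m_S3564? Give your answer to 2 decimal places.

-9.56

L_S6302/L_S3564 = (3.00)²(3.00)⁴ = 729.0.
F_S6302/F_S3564 = (L_S6302/L_S3564)/(d_S6302/d_S3564)² = 729.0/0.1089 = 6694.
m_S6302 − m_S3564 = −2.5 log₁₀(6694) = -9.56.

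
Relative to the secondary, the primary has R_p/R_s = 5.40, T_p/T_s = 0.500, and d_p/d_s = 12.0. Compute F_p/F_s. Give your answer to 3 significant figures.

0.0127

L_p/L_s = (R_p/R_s)²(T_p/T_s)⁴ = (5.40)² × (0.500)⁴ = 1.823.
F_p/F_s = (L_p/L_s)/(d_p/d_s)² = 1.823 / (12.0)² = 0.01266.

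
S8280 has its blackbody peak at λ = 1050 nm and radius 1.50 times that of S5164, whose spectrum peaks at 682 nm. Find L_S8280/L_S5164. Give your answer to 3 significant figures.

0.400

Wien's law gives T ∝ 1/λ_max, so T_S8280/T_S5164 = λ_S5164/λ_S8280 = 682/1050 = 0.6495.
Then L ∝ R²T⁴ gives L_S8280/L_S5164 = (1.50)² × (0.6495)⁴ = 2.250 × 0.1780 = 0.4005.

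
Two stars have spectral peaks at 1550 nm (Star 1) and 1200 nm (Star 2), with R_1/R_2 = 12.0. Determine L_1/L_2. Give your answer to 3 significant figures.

Wien's law gives T ∝ 1/λ_max, so T_1/T_2 = λ_2/λ_1 = 1200/1550 = 0.7742.
Then L ∝ R²T⁴ gives L_1/L_2 = (12.0)² × (0.7742)⁴ = 144.0 × 0.3593 = 51.73.

51.7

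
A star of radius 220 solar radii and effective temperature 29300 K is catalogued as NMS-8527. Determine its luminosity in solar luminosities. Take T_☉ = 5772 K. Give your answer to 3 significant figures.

3.21×10^7 solar luminosities

L/L_☉ = (R/R_☉)² (T/T_☉)⁴ = (220)² × (29300/5772)⁴
       = 4.840×10^4 × (5.076)⁴ = 4.840×10^4 × 664.0 = 3.214×10^7.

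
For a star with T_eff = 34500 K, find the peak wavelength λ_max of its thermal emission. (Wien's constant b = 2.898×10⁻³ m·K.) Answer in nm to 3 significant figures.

84.0 nm

λ_max = b/T = 2.898×10⁻³ / 34500 = 8.40×10^-8 m = 84.00 nm.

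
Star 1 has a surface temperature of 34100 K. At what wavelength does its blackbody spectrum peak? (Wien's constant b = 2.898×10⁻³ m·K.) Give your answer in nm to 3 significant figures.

85.0 nm

λ_max = b/T = 2.898×10⁻³ / 34100 = 8.50×10^-8 m = 84.99 nm.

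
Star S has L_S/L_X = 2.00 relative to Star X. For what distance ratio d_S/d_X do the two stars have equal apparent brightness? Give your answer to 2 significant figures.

1.4

Equal flux requires L_S/d_S² = L_X/d_X², so d_S/d_X = √(L_S/L_X)
= √(2.00) = 1.414.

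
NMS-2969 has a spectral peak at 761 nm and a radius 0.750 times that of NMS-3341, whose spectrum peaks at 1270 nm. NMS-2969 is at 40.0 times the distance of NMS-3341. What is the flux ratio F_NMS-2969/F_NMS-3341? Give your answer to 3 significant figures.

0.00273

Wien's law: T_NMS-2969/T_NMS-3341 = λ_NMS-3341/λ_NMS-2969 = 1270/761 = 1.669.
L_NMS-2969/L_NMS-3341 = (R_NMS-2969/R_NMS-3341)²(T_NMS-2969/T_NMS-3341)⁴ = (0.750)²(1.669)⁴ = 4.363.
F_NMS-2969/F_NMS-3341 = (L_NMS-2969/L_NMS-3341)/(d_NMS-2969/d_NMS-3341)² = 4.363/(40.0)² = 0.002727.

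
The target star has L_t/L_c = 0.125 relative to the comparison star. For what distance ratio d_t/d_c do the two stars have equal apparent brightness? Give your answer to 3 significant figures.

Equal flux requires L_t/d_t² = L_c/d_c², so d_t/d_c = √(L_t/L_c)
= √(0.125) = 0.3536.

0.354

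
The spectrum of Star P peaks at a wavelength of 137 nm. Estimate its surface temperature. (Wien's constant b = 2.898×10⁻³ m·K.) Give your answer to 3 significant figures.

T = b/λ_max = 2.898×10⁻³ / (137×10⁻⁹) = 2.115×10^4 K.

2.12×10^4 K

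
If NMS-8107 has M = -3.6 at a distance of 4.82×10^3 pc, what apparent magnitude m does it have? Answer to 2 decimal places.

m = M + 5 log₁₀(d/10 pc) = -3.6 + 5 log₁₀(4.82×10^3/10)
  = -3.6 + 5 × 2.683 = -3.6 + 13.42 = 9.82.

9.82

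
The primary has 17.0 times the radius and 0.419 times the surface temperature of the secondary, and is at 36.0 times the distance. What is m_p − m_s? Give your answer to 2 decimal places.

L_p/L_s = (17.0)²(0.419)⁴ = 8.907.
F_p/F_s = (L_p/L_s)/(d_p/d_s)² = 8.907/1296 = 0.006873.
m_p − m_s = −2.5 log₁₀(0.006873) = 5.41.

5.41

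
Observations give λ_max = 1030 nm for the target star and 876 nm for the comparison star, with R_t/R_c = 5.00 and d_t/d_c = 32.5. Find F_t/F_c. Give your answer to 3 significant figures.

Wien's law: T_t/T_c = λ_c/λ_t = 876/1030 = 0.8505.
L_t/L_c = (R_t/R_c)²(T_t/T_c)⁴ = (5.00)²(0.8505)⁴ = 13.08.
F_t/F_c = (L_t/L_c)/(d_t/d_c)² = 13.08/(32.5)² = 0.01238.

0.0124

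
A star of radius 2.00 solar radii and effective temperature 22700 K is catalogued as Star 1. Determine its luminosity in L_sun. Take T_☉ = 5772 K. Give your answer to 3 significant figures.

L/L_☉ = (R/R_☉)² (T/T_☉)⁴ = (2.00)² × (22700/5772)⁴
       = 4.000 × (3.933)⁴ = 4.000 × 239.2 = 956.9.

957 L_sun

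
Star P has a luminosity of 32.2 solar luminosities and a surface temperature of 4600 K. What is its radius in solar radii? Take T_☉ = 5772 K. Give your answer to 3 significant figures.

R/R_☉ = √(L/L_☉) / (T/T_☉)² = √(32.2) / (0.7970)²
       = 5.675 / 0.6351 = 8.934.

8.93 solar radii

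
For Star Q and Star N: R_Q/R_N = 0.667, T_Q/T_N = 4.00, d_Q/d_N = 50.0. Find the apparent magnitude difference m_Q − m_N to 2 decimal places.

3.35

L_Q/L_N = (0.667)²(4.00)⁴ = 113.9.
F_Q/F_N = (L_Q/L_N)/(d_Q/d_N)² = 113.9/2500 = 0.04556.
m_Q − m_N = −2.5 log₁₀(0.04556) = 3.35.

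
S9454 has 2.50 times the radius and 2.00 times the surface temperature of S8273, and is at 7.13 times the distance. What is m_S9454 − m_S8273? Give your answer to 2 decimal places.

-0.73

L_S9454/L_S8273 = (2.50)²(2.00)⁴ = 100.0.
F_S9454/F_S8273 = (L_S9454/L_S8273)/(d_S9454/d_S8273)² = 100.0/50.84 = 1.967.
m_S9454 − m_S8273 = −2.5 log₁₀(1.967) = -0.73.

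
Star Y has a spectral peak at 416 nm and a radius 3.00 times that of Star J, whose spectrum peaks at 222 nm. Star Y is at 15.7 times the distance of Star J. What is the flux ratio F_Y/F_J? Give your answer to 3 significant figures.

0.00296

Wien's law: T_Y/T_J = λ_J/λ_Y = 222/416 = 0.5337.
L_Y/L_J = (R_Y/R_J)²(T_Y/T_J)⁴ = (3.00)²(0.5337)⁴ = 0.7299.
F_Y/F_J = (L_Y/L_J)/(d_Y/d_J)² = 0.7299/(15.7)² = 0.002961.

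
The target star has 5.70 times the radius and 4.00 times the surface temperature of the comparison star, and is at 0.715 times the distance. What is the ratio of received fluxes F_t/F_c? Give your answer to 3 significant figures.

1.63×10^4

L_t/L_c = (R_t/R_c)²(T_t/T_c)⁴ = (5.70)² × (4.00)⁴ = 8317.
F_t/F_c = (L_t/L_c)/(d_t/d_c)² = 8317 / (0.715)² = 1.627×10^4.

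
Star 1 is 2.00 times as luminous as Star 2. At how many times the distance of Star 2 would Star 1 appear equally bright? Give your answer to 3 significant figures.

1.41

Equal flux requires L_1/d_1² = L_2/d_2², so d_1/d_2 = √(L_1/L_2)
= √(2.00) = 1.414.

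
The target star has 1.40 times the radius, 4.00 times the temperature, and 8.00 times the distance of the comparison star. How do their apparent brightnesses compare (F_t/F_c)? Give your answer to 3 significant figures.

L_t/L_c = (R_t/R_c)²(T_t/T_c)⁴ = (1.40)² × (4.00)⁴ = 501.8.
F_t/F_c = (L_t/L_c)/(d_t/d_c)² = 501.8 / (8.00)² = 7.840.

7.84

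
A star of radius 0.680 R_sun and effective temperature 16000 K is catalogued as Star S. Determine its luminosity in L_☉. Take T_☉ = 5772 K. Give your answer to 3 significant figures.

L/L_☉ = (R/R_☉)² (T/T_☉)⁴ = (0.680)² × (16000/5772)⁴
       = 0.4624 × (2.772)⁴ = 0.4624 × 59.04 = 27.30.

27.3 L_☉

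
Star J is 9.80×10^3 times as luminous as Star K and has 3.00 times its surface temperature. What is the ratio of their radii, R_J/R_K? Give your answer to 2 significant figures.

L ∝ R²T⁴ gives R ∝ √L / T², so
R_J/R_K = √(9.80×10^3) / (3.00)² = 98.99 / 9.000 = 11.00.

11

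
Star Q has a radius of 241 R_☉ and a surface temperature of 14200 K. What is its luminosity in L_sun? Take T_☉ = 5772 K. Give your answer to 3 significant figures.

2.13×10^6 L_sun

L/L_☉ = (R/R_☉)² (T/T_☉)⁴ = (241)² × (14200/5772)⁴
       = 5.808×10^4 × (2.460)⁴ = 5.808×10^4 × 36.63 = 2.128×10^6.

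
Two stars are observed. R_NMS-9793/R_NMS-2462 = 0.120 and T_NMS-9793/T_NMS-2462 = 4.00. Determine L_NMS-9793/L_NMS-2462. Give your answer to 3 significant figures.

From the Stefan–Boltzmann law, L ∝ R²T⁴, so
L_NMS-9793/L_NMS-2462 = (R_NMS-9793/R_NMS-2462)² (T_NMS-9793/T_NMS-2462)⁴ = (0.120)² × (4.00)⁴ = 0.01440 × 256.0 = 3.686.

3.69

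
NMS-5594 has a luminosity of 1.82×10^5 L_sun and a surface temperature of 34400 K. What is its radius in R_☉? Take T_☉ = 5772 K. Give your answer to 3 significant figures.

12.0 R_☉

R/R_☉ = √(L/L_☉) / (T/T_☉)² = √(1.82×10^5) / (5.960)²
       = 426.6 / 35.52 = 12.01.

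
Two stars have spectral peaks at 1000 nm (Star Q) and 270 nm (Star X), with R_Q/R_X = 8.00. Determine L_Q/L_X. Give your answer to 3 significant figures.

Wien's law gives T ∝ 1/λ_max, so T_Q/T_X = λ_X/λ_Q = 270/1000 = 0.2700.
Then L ∝ R²T⁴ gives L_Q/L_X = (8.00)² × (0.2700)⁴ = 64.00 × 0.005314 = 0.3401.

0.340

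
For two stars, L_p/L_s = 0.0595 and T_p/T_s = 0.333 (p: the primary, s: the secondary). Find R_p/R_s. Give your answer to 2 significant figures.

L ∝ R²T⁴ gives R ∝ √L / T², so
R_p/R_s = √(0.0595) / (0.333)² = 0.2439 / 0.1109 = 2.200.

2.2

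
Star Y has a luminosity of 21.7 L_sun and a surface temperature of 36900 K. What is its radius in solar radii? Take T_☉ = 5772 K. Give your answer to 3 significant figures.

0.114 solar radii

R/R_☉ = √(L/L_☉) / (T/T_☉)² = √(21.7) / (6.393)²
       = 4.658 / 40.87 = 0.1140.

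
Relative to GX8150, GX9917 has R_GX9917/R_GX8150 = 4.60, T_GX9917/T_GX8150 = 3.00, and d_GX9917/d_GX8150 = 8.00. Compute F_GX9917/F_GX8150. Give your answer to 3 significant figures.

L_GX9917/L_GX8150 = (R_GX9917/R_GX8150)²(T_GX9917/T_GX8150)⁴ = (4.60)² × (3.00)⁴ = 1714.
F_GX9917/F_GX8150 = (L_GX9917/L_GX8150)/(d_GX9917/d_GX8150)² = 1714 / (8.00)² = 26.78.

26.8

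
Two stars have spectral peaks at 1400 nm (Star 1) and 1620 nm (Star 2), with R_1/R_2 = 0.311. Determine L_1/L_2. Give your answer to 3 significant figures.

Wien's law gives T ∝ 1/λ_max, so T_1/T_2 = λ_2/λ_1 = 1620/1400 = 1.157.
Then L ∝ R²T⁴ gives L_1/L_2 = (0.311)² × (1.157)⁴ = 0.09672 × 1.793 = 0.1734.

0.173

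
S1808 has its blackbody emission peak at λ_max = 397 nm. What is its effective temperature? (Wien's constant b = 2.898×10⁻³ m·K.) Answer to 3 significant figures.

T = b/λ_max = 2.898×10⁻³ / (397×10⁻⁹) = 7300 K.

7.30×10^3 K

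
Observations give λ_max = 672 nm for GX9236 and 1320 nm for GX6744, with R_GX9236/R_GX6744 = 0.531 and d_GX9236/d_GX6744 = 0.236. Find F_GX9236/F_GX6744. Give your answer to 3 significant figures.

75.4

Wien's law: T_GX9236/T_GX6744 = λ_GX6744/λ_GX9236 = 1320/672 = 1.964.
L_GX9236/L_GX6744 = (R_GX9236/R_GX6744)²(T_GX9236/T_GX6744)⁴ = (0.531)²(1.964)⁴ = 4.198.
F_GX9236/F_GX6744 = (L_GX9236/L_GX6744)/(d_GX9236/d_GX6744)² = 4.198/(0.236)² = 75.37.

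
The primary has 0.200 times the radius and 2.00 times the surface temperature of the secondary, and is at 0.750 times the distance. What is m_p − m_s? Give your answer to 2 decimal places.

-0.14

L_p/L_s = (0.200)²(2.00)⁴ = 0.6400.
F_p/F_s = (L_p/L_s)/(d_p/d_s)² = 0.6400/0.5625 = 1.138.
m_p − m_s = −2.5 log₁₀(1.138) = -0.14.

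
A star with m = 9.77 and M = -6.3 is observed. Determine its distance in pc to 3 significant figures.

1.64×10^4 pc

m − M = 5 log₁₀(d/10 pc)
9.77 − (-6.3) = 16.07 = 5 log₁₀(d/10)
d = 10 × 10^(16.07/5) = 10 × 10^3.214 = 1.637×10^4 pc.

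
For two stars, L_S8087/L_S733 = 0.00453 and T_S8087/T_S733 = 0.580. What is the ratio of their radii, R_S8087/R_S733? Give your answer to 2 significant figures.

0.20

L ∝ R²T⁴ gives R ∝ √L / T², so
R_S8087/R_S733 = √(0.00453) / (0.580)² = 0.06731 / 0.3364 = 0.2001.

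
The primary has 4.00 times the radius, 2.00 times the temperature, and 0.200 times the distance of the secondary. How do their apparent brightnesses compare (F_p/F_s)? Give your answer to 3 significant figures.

6.40×10^3

L_p/L_s = (R_p/R_s)²(T_p/T_s)⁴ = (4.00)² × (2.00)⁴ = 256.0.
F_p/F_s = (L_p/L_s)/(d_p/d_s)² = 256.0 / (0.200)² = 6400.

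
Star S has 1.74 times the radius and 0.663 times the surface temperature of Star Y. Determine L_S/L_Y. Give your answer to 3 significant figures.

From the Stefan–Boltzmann law, L ∝ R²T⁴, so
L_S/L_Y = (R_S/R_Y)² (T_S/T_Y)⁴ = (1.74)² × (0.663)⁴ = 3.028 × 0.1932 = 0.5850.

0.585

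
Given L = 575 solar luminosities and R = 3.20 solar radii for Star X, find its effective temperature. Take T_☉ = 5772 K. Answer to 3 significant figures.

T/T_☉ = (L/L_☉)^(1/4) / (R/R_☉)^(1/2)
T = 5772 × (575)^(1/4) / √(3.20) = 5772 × 4.897 / 1.789 = 1.580×10^4 K.

1.58×10^4 K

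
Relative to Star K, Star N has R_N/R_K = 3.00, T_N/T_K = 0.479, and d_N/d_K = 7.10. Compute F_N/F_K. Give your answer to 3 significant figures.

0.00940

L_N/L_K = (R_N/R_K)²(T_N/T_K)⁴ = (3.00)² × (0.479)⁴ = 0.4738.
F_N/F_K = (L_N/L_K)/(d_N/d_K)² = 0.4738 / (7.10)² = 0.009399.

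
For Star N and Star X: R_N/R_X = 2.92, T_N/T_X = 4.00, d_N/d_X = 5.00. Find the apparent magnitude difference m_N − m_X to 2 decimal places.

L_N/L_X = (2.92)²(4.00)⁴ = 2183.
F_N/F_X = (L_N/L_X)/(d_N/d_X)² = 2183/25.00 = 87.31.
m_N − m_X = −2.5 log₁₀(87.31) = -4.85.

-4.85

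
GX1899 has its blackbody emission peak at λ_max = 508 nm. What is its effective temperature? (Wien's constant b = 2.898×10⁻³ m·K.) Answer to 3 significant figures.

T = b/λ_max = 2.898×10⁻³ / (508×10⁻⁹) = 5705 K.

5.70×10^3 K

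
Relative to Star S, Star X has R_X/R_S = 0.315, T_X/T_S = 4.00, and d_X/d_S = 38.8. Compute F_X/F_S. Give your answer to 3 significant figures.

L_X/L_S = (R_X/R_S)²(T_X/T_S)⁴ = (0.315)² × (4.00)⁴ = 25.40.
F_X/F_S = (L_X/L_S)/(d_X/d_S)² = 25.40 / (38.8)² = 0.01687.

0.0169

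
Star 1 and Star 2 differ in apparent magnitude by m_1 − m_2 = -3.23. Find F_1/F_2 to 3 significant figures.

F_1/F_2 = 10^(−(m_1 − m_2)/2.5) = 10^(3.23/2.5) = 10^1.292 = 19.59.

19.6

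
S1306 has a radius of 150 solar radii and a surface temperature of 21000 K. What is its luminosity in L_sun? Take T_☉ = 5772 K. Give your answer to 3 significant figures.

L/L_☉ = (R/R_☉)² (T/T_☉)⁴ = (150)² × (21000/5772)⁴
       = 2.250×10^4 × (3.638)⁴ = 2.250×10^4 × 175.2 = 3.942×10^6.

3.94×10^6 L_sun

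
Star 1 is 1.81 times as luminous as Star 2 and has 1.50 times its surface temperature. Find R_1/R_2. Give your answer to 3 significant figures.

0.598

L ∝ R²T⁴ gives R ∝ √L / T², so
R_1/R_2 = √(1.81) / (1.50)² = 1.345 / 2.250 = 0.5979.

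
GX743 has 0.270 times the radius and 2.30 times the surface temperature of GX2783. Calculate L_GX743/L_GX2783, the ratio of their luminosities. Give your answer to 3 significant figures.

From the Stefan–Boltzmann law, L ∝ R²T⁴, so
L_GX743/L_GX2783 = (R_GX743/R_GX2783)² (T_GX743/T_GX2783)⁴ = (0.270)² × (2.30)⁴ = 0.07290 × 27.98 = 2.040.

2.04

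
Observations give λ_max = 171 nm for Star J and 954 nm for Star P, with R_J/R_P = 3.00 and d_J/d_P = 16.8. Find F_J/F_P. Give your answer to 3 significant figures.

30.9

Wien's law: T_J/T_P = λ_P/λ_J = 954/171 = 5.579.
L_J/L_P = (R_J/R_P)²(T_J/T_P)⁴ = (3.00)²(5.579)⁴ = 8719.
F_J/F_P = (L_J/L_P)/(d_J/d_P)² = 8719/(16.8)² = 30.89.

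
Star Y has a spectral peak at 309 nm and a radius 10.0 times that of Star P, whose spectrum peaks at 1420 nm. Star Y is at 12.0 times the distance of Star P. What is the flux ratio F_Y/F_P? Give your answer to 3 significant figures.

310

Wien's law: T_Y/T_P = λ_P/λ_Y = 1420/309 = 4.595.
L_Y/L_P = (R_Y/R_P)²(T_Y/T_P)⁴ = (10.0)²(4.595)⁴ = 4.460×10^4.
F_Y/F_P = (L_Y/L_P)/(d_Y/d_P)² = 4.460×10^4/(12.0)² = 309.7.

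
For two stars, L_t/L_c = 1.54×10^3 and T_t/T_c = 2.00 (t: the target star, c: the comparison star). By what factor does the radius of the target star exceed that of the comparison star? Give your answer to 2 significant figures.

L ∝ R²T⁴ gives R ∝ √L / T², so
R_t/R_c = √(1.54×10^3) / (2.00)² = 39.24 / 4.000 = 9.811.

9.8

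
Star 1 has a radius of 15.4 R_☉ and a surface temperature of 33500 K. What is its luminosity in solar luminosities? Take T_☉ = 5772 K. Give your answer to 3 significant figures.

2.69×10^5 solar luminosities

L/L_☉ = (R/R_☉)² (T/T_☉)⁴ = (15.4)² × (33500/5772)⁴
       = 237.2 × (5.804)⁴ = 237.2 × 1135 = 2.691×10^5.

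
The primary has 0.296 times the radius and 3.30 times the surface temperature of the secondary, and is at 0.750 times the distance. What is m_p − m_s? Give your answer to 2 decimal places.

-3.17

L_p/L_s = (0.296)²(3.30)⁴ = 10.39.
F_p/F_s = (L_p/L_s)/(d_p/d_s)² = 10.39/0.5625 = 18.47.
m_p − m_s = −2.5 log₁₀(18.47) = -3.17.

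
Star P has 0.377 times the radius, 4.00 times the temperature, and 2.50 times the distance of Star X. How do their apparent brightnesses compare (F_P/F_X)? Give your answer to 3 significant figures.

L_P/L_X = (R_P/R_X)²(T_P/T_X)⁴ = (0.377)² × (4.00)⁴ = 36.39.
F_P/F_X = (L_P/L_X)/(d_P/d_X)² = 36.39 / (2.50)² = 5.822.

5.82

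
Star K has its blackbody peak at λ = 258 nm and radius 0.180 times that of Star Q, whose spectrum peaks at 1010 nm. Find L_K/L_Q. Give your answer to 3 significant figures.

Wien's law gives T ∝ 1/λ_max, so T_K/T_Q = λ_Q/λ_K = 1010/258 = 3.915.
Then L ∝ R²T⁴ gives L_K/L_Q = (0.180)² × (3.915)⁴ = 0.03240 × 234.9 = 7.609.

7.61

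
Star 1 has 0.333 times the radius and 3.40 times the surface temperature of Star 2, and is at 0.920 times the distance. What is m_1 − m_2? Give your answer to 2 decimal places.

L_1/L_2 = (0.333)²(3.40)⁴ = 14.82.
F_1/F_2 = (L_1/L_2)/(d_1/d_2)² = 14.82/0.8464 = 17.51.
m_1 − m_2 = −2.5 log₁₀(17.51) = -3.11.

-3.11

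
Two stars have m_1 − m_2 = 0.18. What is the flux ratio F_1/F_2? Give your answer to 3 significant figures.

0.847

F_1/F_2 = 10^(−(m_1 − m_2)/2.5) = 10^(-0.18/2.5) = 10^-0.072 = 0.8472.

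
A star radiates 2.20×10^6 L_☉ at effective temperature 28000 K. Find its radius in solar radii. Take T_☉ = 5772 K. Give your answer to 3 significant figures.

63.0 solar radii

R/R_☉ = √(L/L_☉) / (T/T_☉)² = √(2.20×10^6) / (4.851)²
       = 1483 / 23.53 = 63.03.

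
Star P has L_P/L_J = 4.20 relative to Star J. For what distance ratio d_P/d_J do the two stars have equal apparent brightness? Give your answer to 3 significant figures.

Equal flux requires L_P/d_P² = L_J/d_J², so d_P/d_J = √(L_P/L_J)
= √(4.20) = 2.049.

2.05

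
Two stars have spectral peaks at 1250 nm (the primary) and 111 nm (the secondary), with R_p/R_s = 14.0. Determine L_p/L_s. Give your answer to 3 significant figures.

0.0122

Wien's law gives T ∝ 1/λ_max, so T_p/T_s = λ_s/λ_p = 111/1250 = 0.08880.
Then L ∝ R²T⁴ gives L_p/L_s = (14.0)² × (0.08880)⁴ = 196.0 × 6.218×10^-5 = 0.01219.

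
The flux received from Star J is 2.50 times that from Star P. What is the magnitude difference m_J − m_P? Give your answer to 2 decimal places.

-0.99

m_J − m_P = −2.5 log₁₀(F_J/F_P) = −2.5 log₁₀(2.50) = −2.5 × (0.398) = -0.995.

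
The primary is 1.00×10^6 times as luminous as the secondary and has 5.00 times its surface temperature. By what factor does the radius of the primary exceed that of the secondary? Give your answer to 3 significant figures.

L ∝ R²T⁴ gives R ∝ √L / T², so
R_p/R_s = √(1.00×10^6) / (5.00)² = 1000 / 25.00 = 40.00.

40.0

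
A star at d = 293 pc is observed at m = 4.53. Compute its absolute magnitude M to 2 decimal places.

M = m − 5 log₁₀(d/10 pc) = 4.53 − 5 log₁₀(293/10)
  = 4.53 − 5 × 1.467 = 4.53 − 7.33 = -2.80.

-2.80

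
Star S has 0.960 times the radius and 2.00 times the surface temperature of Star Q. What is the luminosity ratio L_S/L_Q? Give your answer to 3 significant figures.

From the Stefan–Boltzmann law, L ∝ R²T⁴, so
L_S/L_Q = (R_S/R_Q)² (T_S/T_Q)⁴ = (0.960)² × (2.00)⁴ = 0.9216 × 16.00 = 14.75.

14.7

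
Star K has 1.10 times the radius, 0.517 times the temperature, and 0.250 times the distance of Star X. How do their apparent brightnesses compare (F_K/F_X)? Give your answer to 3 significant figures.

L_K/L_X = (R_K/R_X)²(T_K/T_X)⁴ = (1.10)² × (0.517)⁴ = 0.08645.
F_K/F_X = (L_K/L_X)/(d_K/d_X)² = 0.08645 / (0.250)² = 1.383.

1.38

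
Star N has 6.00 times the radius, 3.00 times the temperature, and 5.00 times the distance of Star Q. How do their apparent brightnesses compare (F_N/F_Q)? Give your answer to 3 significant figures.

L_N/L_Q = (R_N/R_Q)²(T_N/T_Q)⁴ = (6.00)² × (3.00)⁴ = 2916.
F_N/F_Q = (L_N/L_Q)/(d_N/d_Q)² = 2916 / (5.00)² = 116.6.

117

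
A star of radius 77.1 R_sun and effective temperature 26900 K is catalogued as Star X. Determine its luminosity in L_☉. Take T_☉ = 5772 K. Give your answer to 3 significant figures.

2.80×10^6 L_☉

L/L_☉ = (R/R_☉)² (T/T_☉)⁴ = (77.1)² × (26900/5772)⁴
       = 5944 × (4.660)⁴ = 5944 × 471.7 = 2.804×10^6.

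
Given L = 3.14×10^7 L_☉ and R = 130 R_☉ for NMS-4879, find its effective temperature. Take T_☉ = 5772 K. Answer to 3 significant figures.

3.79×10^4 K

T/T_☉ = (L/L_☉)^(1/4) / (R/R_☉)^(1/2)
T = 5772 × (3.14×10^7)^(1/4) / √(130) = 5772 × 74.86 / 11.40 = 3.790×10^4 K.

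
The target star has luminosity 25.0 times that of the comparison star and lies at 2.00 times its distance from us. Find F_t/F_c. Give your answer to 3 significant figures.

F = L/(4πd²), so F_t/F_c = (L_t/L_c) / (d_t/d_c)²
= 25.0 / (2.00)² = 25.0 / 4.000 = 6.250.

6.25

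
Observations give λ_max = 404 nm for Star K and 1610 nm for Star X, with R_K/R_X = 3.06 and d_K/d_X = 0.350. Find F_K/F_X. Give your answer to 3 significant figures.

Wien's law: T_K/T_X = λ_X/λ_K = 1610/404 = 3.985.
L_K/L_X = (R_K/R_X)²(T_K/T_X)⁴ = (3.06)²(3.985)⁴ = 2362.
F_K/F_X = (L_K/L_X)/(d_K/d_X)² = 2362/(0.350)² = 1.928×10^4.

1.93×10^4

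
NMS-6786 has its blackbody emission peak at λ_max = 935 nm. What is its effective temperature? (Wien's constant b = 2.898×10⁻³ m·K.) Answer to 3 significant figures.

3.10×10^3 K

T = b/λ_max = 2.898×10⁻³ / (935×10⁻⁹) = 3099 K.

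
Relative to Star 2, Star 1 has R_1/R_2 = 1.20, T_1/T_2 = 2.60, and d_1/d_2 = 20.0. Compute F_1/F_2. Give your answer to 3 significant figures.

0.165

L_1/L_2 = (R_1/R_2)²(T_1/T_2)⁴ = (1.20)² × (2.60)⁴ = 65.80.
F_1/F_2 = (L_1/L_2)/(d_1/d_2)² = 65.80 / (20.0)² = 0.1645.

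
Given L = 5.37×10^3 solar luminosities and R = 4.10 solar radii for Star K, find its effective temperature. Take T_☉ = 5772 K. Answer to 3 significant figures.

T/T_☉ = (L/L_☉)^(1/4) / (R/R_☉)^(1/2)
T = 5772 × (5.37×10^3)^(1/4) / √(4.10) = 5772 × 8.560 / 2.025 = 2.440×10^4 K.

2.44×10^4 K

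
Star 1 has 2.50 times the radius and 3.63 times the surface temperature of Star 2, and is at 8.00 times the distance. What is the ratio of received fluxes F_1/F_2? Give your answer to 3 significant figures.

17.0

L_1/L_2 = (R_1/R_2)²(T_1/T_2)⁴ = (2.50)² × (3.63)⁴ = 1085.
F_1/F_2 = (L_1/L_2)/(d_1/d_2)² = 1085 / (8.00)² = 16.96.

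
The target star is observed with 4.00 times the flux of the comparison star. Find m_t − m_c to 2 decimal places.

-1.51

m_t − m_c = −2.5 log₁₀(F_t/F_c) = −2.5 log₁₀(4.00) = −2.5 × (0.602) = -1.505.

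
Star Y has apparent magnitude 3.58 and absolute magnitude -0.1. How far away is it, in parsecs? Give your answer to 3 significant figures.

m − M = 5 log₁₀(d/10 pc)
3.58 − (-0.1) = 3.68 = 5 log₁₀(d/10)
d = 10 × 10^(3.68/5) = 10 × 10^0.736 = 54.45 pc.

54.5 pc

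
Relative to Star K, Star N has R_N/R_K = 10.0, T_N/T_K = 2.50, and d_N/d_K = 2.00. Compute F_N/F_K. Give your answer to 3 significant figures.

L_N/L_K = (R_N/R_K)²(T_N/T_K)⁴ = (10.0)² × (2.50)⁴ = 3906.
F_N/F_K = (L_N/L_K)/(d_N/d_K)² = 3906 / (2.00)² = 976.6.

977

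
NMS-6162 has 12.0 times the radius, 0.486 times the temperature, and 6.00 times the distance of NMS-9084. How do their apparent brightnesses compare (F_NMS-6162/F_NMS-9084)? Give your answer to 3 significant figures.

L_NMS-6162/L_NMS-9084 = (R_NMS-6162/R_NMS-9084)²(T_NMS-6162/T_NMS-9084)⁴ = (12.0)² × (0.486)⁴ = 8.034.
F_NMS-6162/F_NMS-9084 = (L_NMS-6162/L_NMS-9084)/(d_NMS-6162/d_NMS-9084)² = 8.034 / (6.00)² = 0.2232.

0.223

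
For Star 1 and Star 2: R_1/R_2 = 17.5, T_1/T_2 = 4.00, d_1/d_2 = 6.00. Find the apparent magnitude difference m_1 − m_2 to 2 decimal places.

-8.35

L_1/L_2 = (17.5)²(4.00)⁴ = 7.840×10^4.
F_1/F_2 = (L_1/L_2)/(d_1/d_2)² = 7.840×10^4/36.00 = 2178.
m_1 − m_2 = −2.5 log₁₀(2178) = -8.35.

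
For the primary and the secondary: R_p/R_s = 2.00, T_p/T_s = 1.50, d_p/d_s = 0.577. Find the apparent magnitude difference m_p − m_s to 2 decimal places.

L_p/L_s = (2.00)²(1.50)⁴ = 20.25.
F_p/F_s = (L_p/L_s)/(d_p/d_s)² = 20.25/0.3329 = 60.82.
m_p − m_s = −2.5 log₁₀(60.82) = -4.46.

-4.46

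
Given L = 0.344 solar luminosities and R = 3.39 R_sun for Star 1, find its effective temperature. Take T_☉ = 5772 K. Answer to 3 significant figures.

T/T_☉ = (L/L_☉)^(1/4) / (R/R_☉)^(1/2)
T = 5772 × (0.344)^(1/4) / √(3.39) = 5772 × 0.7658 / 1.841 = 2401 K.

2.40×10^3 K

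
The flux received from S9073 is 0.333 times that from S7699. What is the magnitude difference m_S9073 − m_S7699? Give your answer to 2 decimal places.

1.19

m_S9073 − m_S7699 = −2.5 log₁₀(F_S9073/F_S7699) = −2.5 log₁₀(0.333) = −2.5 × (-0.478) = 1.194.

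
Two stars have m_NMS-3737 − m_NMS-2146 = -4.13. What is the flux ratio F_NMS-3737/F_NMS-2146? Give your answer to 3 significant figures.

F_NMS-3737/F_NMS-2146 = 10^(−(m_NMS-3737 − m_NMS-2146)/2.5) = 10^(4.13/2.5) = 10^1.652 = 44.87.

44.9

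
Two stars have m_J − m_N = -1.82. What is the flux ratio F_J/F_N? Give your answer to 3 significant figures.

F_J/F_N = 10^(−(m_J − m_N)/2.5) = 10^(1.82/2.5) = 10^0.728 = 5.346.

5.35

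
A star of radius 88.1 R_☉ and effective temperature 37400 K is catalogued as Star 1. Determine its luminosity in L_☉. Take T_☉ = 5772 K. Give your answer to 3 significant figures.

1.37×10^7 L_☉

L/L_☉ = (R/R_☉)² (T/T_☉)⁴ = (88.1)² × (37400/5772)⁴
       = 7762 × (6.480)⁴ = 7762 × 1763 = 1.368×10^7.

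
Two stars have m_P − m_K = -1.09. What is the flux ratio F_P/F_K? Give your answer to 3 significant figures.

F_P/F_K = 10^(−(m_P − m_K)/2.5) = 10^(1.09/2.5) = 10^0.436 = 2.729.

2.73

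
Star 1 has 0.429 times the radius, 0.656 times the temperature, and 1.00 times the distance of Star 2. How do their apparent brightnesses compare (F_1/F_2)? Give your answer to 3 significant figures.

0.0341

L_1/L_2 = (R_1/R_2)²(T_1/T_2)⁴ = (0.429)² × (0.656)⁴ = 0.03408.
F_1/F_2 = (L_1/L_2)/(d_1/d_2)² = 0.03408 / (1.00)² = 0.03408.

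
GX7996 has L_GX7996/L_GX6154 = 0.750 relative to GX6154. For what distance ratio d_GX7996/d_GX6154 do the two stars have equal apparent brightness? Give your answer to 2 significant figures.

Equal flux requires L_GX7996/d_GX7996² = L_GX6154/d_GX6154², so d_GX7996/d_GX6154 = √(L_GX7996/L_GX6154)
= √(0.750) = 0.8660.

0.87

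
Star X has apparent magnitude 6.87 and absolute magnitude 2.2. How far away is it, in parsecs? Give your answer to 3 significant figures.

m − M = 5 log₁₀(d/10 pc)
6.87 − (2.2) = 4.67 = 5 log₁₀(d/10)
d = 10 × 10^(4.67/5) = 10 × 10^0.934 = 85.90 pc.

85.9 pc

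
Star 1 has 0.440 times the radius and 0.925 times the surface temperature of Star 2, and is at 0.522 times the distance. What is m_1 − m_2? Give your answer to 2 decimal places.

L_1/L_2 = (0.440)²(0.925)⁴ = 0.1417.
F_1/F_2 = (L_1/L_2)/(d_1/d_2)² = 0.1417/0.2725 = 0.5202.
m_1 − m_2 = −2.5 log₁₀(0.5202) = 0.71.

0.71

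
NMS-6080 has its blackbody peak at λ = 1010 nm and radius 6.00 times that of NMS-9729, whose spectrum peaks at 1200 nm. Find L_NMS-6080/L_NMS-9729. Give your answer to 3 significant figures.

Wien's law gives T ∝ 1/λ_max, so T_NMS-6080/T_NMS-9729 = λ_NMS-9729/λ_NMS-6080 = 1200/1010 = 1.188.
Then L ∝ R²T⁴ gives L_NMS-6080/L_NMS-9729 = (6.00)² × (1.188)⁴ = 36.00 × 1.993 = 71.74.

71.7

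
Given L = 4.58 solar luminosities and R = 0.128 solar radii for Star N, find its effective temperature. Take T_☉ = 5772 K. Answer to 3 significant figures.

2.36×10^4 K

T/T_☉ = (L/L_☉)^(1/4) / (R/R_☉)^(1/2)
T = 5772 × (4.58)^(1/4) / √(0.128) = 5772 × 1.463 / 0.3578 = 2.360×10^4 K.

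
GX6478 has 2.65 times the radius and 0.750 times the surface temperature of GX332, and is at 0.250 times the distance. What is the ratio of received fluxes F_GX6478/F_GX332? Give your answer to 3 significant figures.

35.6

L_GX6478/L_GX332 = (R_GX6478/R_GX332)²(T_GX6478/T_GX332)⁴ = (2.65)² × (0.750)⁴ = 2.222.
F_GX6478/F_GX332 = (L_GX6478/L_GX332)/(d_GX6478/d_GX332)² = 2.222 / (0.250)² = 35.55.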